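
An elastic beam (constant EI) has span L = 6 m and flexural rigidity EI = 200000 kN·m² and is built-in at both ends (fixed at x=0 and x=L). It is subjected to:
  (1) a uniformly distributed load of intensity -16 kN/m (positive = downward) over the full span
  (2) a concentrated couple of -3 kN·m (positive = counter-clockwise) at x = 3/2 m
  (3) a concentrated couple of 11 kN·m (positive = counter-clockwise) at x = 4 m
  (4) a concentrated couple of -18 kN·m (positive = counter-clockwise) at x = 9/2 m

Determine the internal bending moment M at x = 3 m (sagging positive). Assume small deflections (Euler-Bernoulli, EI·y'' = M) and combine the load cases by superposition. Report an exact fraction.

M(3) = -289/12 kN·m

Load 1 — uniform load w=-16 kN/m over full span:
  M_1 = wLx/2 - wL²/12 - wx²/2 = (-16)·6·3/2 - (-16)·6²/12 - (-16)·3²/2 = -24 kN·m
Load 2 — applied couple M₀=-3 kN·m at a=3/2 m (b=L-a=9/2):
  M_2 = R_Ax - M_A - M₀  [x>a] with R_A=-9/16, M_A=9/16 = (-9/16)·3 - (9/16) - (-3) = 3/4 kN·m
Load 3 — applied couple M₀=11 kN·m at a=4 m (b=L-a=2):
  M_3 = R_Ax - M_A  [x≤a] with R_A=22/9, M_A=11/3 = (22/9)·3 - (11/3) = 11/3 kN·m
Load 4 — applied couple M₀=-18 kN·m at a=9/2 m (b=L-a=3/2):
  M_4 = R_Ax - M_A  [x≤a] with R_A=-27/8, M_A=-45/8 = (-27/8)·3 - (-45/8) = -9/2 kN·m
Superposition: M = Σ M_i = -289/12 kN·m ≈ -24.083333 kN·m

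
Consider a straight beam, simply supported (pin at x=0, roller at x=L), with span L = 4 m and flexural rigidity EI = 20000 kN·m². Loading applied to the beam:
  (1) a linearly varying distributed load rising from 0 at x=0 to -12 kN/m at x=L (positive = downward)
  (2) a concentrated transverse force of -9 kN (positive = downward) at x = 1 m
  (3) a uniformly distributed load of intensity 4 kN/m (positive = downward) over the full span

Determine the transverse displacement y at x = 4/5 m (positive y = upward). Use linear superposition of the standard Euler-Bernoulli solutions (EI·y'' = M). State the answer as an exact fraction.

Load 1 — triangular load w₀=-12 kN/m (0→w₀ over full span):
  y_1 = -w₀x(7L⁴-10L²x²+3x⁴)/(360LEI) = -(-12)·(4/5)·(7·4⁴-10·4²·(4/5)²+3·(4/5)⁴)/(360·4·20000) = 5504/9765625 m
Load 2 — point force P=-9 kN at a=1 m (b=L-a=3):
  y_2 = -Pbx(L²-b²-x²)/(6LEI)  [x≤a] = -(-9)·3·(4/5)·(4²-3²-(4/5)²)/(6·4·20000) = 1431/5000000 m
Load 3 — uniform load w=4 kN/m over full span:
  y_3 = -wx(L³-2Lx²+x³)/(24EI) = -4·(4/5)·(4³-2·4·(4/5)²+(4/5)³)/(24·20000) = -464/1171875 m
Superposition: y = Σ y_i = 850993/1875000000 m ≈ 0.000454 m

y(4/5) = 850993/1875000000 m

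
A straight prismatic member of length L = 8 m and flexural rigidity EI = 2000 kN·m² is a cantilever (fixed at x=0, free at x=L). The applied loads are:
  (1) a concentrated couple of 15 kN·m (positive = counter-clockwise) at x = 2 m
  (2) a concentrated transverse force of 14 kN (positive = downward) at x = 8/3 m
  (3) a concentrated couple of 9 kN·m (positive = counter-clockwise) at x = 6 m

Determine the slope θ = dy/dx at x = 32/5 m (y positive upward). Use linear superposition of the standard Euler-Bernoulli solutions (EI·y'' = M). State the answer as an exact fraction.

θ(32/5) = 77/4500 rad

Load 1 — applied couple M₀=15 kN·m at a=2 m (b=L-a=6):
  θ_1 = M₀a/EI  [x>a] = 15·2/2000 = 3/200 rad
Load 2 — point force P=14 kN at a=8/3 m (b=L-a=16/3):
  θ_2 = -Pa²/(2EI)  [x>a] = -14·(8/3)²/(2·2000) = -28/1125 rad
Load 3 — applied couple M₀=9 kN·m at a=6 m (b=L-a=2):
  θ_3 = M₀a/EI  [x>a] = 9·6/2000 = 27/1000 rad
Superposition: θ = Σ θ_i = 77/4500 rad ≈ 0.017111 rad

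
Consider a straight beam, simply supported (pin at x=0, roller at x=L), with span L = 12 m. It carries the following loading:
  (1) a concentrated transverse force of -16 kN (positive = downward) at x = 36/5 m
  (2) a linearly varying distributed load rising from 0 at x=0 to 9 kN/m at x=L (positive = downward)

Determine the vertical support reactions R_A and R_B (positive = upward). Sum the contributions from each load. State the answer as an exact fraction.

R_A = 58/5 kN, R_B = 132/5 kN

Load 1 — point force P=-16 kN at a=36/5 m (b=L-a=24/5):
  R_A = Pb/L = (-16)·(24/5)/12 = -32/5 kN
  R_B = Pa/L = (-16)·(36/5)/12 = -48/5 kN
Load 2 — triangular load w₀=9 kN/m (0→w₀ over full span):
  R_A = w₀L/6 = 9·12/6 = 18 kN
  R_B = w₀L/3 = 9·12/3 = 36 kN
Superposition: R_A = 58/5 kN, R_B = 132/5 kN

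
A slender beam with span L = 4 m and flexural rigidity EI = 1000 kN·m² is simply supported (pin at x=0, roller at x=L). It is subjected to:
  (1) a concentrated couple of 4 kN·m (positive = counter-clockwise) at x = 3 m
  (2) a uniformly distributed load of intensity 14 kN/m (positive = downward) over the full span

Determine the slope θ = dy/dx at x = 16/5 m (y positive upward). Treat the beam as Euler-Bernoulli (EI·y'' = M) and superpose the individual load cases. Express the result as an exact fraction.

Load 1 — applied couple M₀=4 kN·m at a=3 m (b=L-a=1):
  θ_1 = (M₀x²/(2L)-M₀(x-a)+C₁)/EI  [x>a] with C₁=M₀(3b²-L²)/(6L)=-13/6 = (4·(16/5)²/(2·4)-4·((16/5)-3)+(-13/6))/1000 = 323/150000 rad
Load 2 — uniform load w=14 kN/m over full span:
  θ_2 = -w(L³-6Lx²+4x³)/(24EI) = -14·(4³-6·4·(16/5)²+4·(16/5)³)/(24·1000) = 462/15625 rad
Superposition: θ = Σ θ_i = 23791/750000 rad ≈ 0.031721 rad

θ(16/5) = 23791/750000 rad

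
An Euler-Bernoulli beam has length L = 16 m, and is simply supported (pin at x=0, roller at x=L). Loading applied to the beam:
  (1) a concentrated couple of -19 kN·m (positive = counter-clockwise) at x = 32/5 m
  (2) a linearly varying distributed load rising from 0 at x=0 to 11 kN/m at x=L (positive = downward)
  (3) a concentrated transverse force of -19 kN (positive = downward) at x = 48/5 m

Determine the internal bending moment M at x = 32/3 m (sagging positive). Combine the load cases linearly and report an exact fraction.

M(32/3) = 48341/405 kN·m

Load 1 — applied couple M₀=-19 kN·m at a=32/5 m (b=L-a=48/5):
  M_1 = M₀x/L - M₀  [x>a] = (-19)·(32/3)/16 - (-19) = 19/3 kN·m
Load 2 — triangular load w₀=11 kN/m (0→w₀ over full span):
  M_2 = w₀Lx/6 - w₀x³/(6L) = 11·16·(32/3)/6 - 11·(32/3)³/(6·16) = 14080/81 kN·m
Load 3 — point force P=-19 kN at a=48/5 m (b=L-a=32/5):
  M_3 = Pa(L-x)/L  [x>a] = (-19)·(48/5)·(16-(32/3))/16 = -304/5 kN·m
Superposition: M = Σ M_i = 48341/405 kN·m ≈ 119.360494 kN·m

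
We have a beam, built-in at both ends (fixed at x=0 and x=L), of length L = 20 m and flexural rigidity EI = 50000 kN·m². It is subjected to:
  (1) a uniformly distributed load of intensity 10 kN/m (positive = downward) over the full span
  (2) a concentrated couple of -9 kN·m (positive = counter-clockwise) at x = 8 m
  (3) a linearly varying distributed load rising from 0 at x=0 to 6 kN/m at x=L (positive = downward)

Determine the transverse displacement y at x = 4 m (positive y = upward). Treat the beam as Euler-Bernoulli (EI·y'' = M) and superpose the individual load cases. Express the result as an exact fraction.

Load 1 — uniform load w=10 kN/m over full span:
  y_1 = -wx²(L-x)²/(24EI) = -10·4²·(20-4)²/(24·50000) = -64/1875 m
Load 2 — applied couple M₀=-9 kN·m at a=8 m (b=L-a=12):
  y_2 = (R_Ax³/6 - M_Ax²/2)/EI  [x≤a] with R_A=-81/125, M_A=-27/25 = ((-81/125)·4³/6 - (-27/25)·4²/2)/50000 = 27/781250 m
Load 3 — triangular load w₀=6 kN/m (0→w₀ over full span):
  y_3 = -w₀x²(L-x)²(x+2L)/(120LEI) = -6·4²·(20-4)²·(4+2·20)/(120·20·50000) = -704/78125 m
Superposition: y = Σ y_i = -101039/2343750 m ≈ -0.043110 m

y(4) = -101039/2343750 m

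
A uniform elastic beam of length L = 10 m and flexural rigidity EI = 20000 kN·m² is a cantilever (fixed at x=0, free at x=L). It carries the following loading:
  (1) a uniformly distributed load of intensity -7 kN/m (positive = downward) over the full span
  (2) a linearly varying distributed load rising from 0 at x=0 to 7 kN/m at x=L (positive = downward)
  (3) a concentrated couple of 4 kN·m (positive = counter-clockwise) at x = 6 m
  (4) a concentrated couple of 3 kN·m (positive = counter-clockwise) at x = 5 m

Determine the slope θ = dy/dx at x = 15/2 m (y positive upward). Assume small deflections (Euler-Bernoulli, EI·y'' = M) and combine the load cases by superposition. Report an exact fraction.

θ(15/2) = 84359/5120000 rad

Load 1 — uniform load w=-7 kN/m over full span:
  θ_1 = -wx(x²-3Lx+3L²)/(6EI) = -(-7)·(15/2)·((15/2)²-3·10·(15/2)+3·10²)/(6·20000) = 147/2560 rad
Load 2 — triangular load w₀=7 kN/m (0→w₀ over full span):
  θ_2 = (w₀Lx²/4-w₀L²x/3-w₀x⁴/(24L))/EI = (7·10·(15/2)²/4-7·10²·(15/2)/3-7·(15/2)⁴/(24·10))/20000 = -1757/40960 rad
Load 3 — applied couple M₀=4 kN·m at a=6 m (b=L-a=4):
  θ_3 = M₀a/EI  [x>a] = 4·6/20000 = 3/2500 rad
Load 4 — applied couple M₀=3 kN·m at a=5 m (b=L-a=5):
  θ_4 = M₀a/EI  [x>a] = 3·5/20000 = 3/4000 rad
Superposition: θ = Σ θ_i = 84359/5120000 rad ≈ 0.016476 rad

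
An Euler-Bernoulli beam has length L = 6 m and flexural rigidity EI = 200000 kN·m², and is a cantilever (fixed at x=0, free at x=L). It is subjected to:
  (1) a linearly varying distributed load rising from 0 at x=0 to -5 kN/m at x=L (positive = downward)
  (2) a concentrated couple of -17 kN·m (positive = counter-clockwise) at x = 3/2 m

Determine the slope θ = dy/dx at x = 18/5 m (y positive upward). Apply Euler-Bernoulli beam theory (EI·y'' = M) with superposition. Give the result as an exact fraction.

θ(18/5) = 24783/50000000 rad

Load 1 — triangular load w₀=-5 kN/m (0→w₀ over full span):
  θ_1 = (w₀Lx²/4-w₀L²x/3-w₀x⁴/(24L))/EI = ((-5)·6·(18/5)²/4-(-5)·6²·(18/5)/3-(-5)·(18/5)⁴/(24·6))/200000 = 15579/25000000 rad
Load 2 — applied couple M₀=-17 kN·m at a=3/2 m (b=L-a=9/2):
  θ_2 = M₀a/EI  [x>a] = (-17)·(3/2)/200000 = -51/400000 rad
Superposition: θ = Σ θ_i = 24783/50000000 rad ≈ 0.000496 rad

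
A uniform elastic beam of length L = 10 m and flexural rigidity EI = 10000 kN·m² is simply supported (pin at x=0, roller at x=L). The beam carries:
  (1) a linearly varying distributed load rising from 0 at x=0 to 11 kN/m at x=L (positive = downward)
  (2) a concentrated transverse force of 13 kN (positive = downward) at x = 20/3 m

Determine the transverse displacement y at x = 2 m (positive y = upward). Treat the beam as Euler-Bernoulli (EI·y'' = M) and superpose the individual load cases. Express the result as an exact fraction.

Load 1 — triangular load w₀=11 kN/m (0→w₀ over full span):
  y_1 = -w₀x(7L⁴-10L²x²+3x⁴)/(360LEI) = -11·2·(7·10⁴-10·10²·2²+3·2⁴)/(360·10·10000) = -1892/46875 m
Load 2 — point force P=13 kN at a=20/3 m (b=L-a=10/3):
  y_2 = -Pbx(L²-b²-x²)/(6LEI)  [x≤a] = -13·(10/3)·2·(10²-(10/3)²-2²)/(6·10·10000) = -2483/202500 m
Superposition: y = Σ y_i = -266411/5062500 m ≈ -0.052624 m

y(2) = -266411/5062500 m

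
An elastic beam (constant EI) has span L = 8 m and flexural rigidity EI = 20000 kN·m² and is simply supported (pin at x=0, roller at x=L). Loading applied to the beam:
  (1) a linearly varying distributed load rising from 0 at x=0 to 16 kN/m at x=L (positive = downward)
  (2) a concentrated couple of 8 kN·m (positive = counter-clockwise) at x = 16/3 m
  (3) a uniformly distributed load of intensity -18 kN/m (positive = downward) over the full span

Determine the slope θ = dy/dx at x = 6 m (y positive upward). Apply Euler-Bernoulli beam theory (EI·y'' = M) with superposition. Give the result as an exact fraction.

Load 1 — triangular load w₀=16 kN/m (0→w₀ over full span):
  θ_1 = -w₀(7L⁴-30L²x²+15x⁴)/(360LEI) = -16·(7·8⁴-30·8²·6²+15·6⁴)/(360·8·20000) = 1313/225000 rad
Load 2 — applied couple M₀=8 kN·m at a=16/3 m (b=L-a=8/3):
  θ_2 = (M₀x²/(2L)-M₀(x-a)+C₁)/EI  [x>a] with C₁=M₀(3b²-L²)/(6L)=-64/9 = (8·6²/(2·8)-8·(6-(16/3))+(-64/9))/20000 = 1/3600 rad
Load 3 — uniform load w=-18 kN/m over full span:
  θ_3 = -w(L³-6Lx²+4x³)/(24EI) = -(-18)·(8³-6·8·6²+4·6³)/(24·20000) = -33/2500 rad
Superposition: θ = Σ θ_i = -1063/150000 rad ≈ -0.007087 rad

θ(6) = -1063/150000 rad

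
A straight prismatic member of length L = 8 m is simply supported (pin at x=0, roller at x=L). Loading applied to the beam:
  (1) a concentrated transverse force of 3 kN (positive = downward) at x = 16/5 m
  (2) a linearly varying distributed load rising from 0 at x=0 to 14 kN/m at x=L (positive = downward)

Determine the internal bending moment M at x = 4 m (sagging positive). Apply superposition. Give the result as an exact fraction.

Load 1 — point force P=3 kN at a=16/5 m (b=L-a=24/5):
  M_1 = Pa(L-x)/L  [x>a] = 3·(16/5)·(8-4)/8 = 24/5 kN·m
Load 2 — triangular load w₀=14 kN/m (0→w₀ over full span):
  M_2 = w₀Lx/6 - w₀x³/(6L) = 14·8·4/6 - 14·4³/(6·8) = 56 kN·m
Superposition: M = Σ M_i = 304/5 kN·m ≈ 60.800000 kN·m

M(4) = 304/5 kN·m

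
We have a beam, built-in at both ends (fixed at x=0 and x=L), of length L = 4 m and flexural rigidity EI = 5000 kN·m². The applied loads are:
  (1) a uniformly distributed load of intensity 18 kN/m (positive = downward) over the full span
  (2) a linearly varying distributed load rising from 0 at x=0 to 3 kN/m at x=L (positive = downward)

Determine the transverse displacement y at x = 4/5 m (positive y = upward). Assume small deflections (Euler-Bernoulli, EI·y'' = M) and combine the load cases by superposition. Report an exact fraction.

y(4/5) = -10304/9765625 m

Load 1 — uniform load w=18 kN/m over full span:
  y_1 = -wx²(L-x)²/(24EI) = -18·(4/5)²·(4-(4/5))²/(24·5000) = -384/390625 m
Load 2 — triangular load w₀=3 kN/m (0→w₀ over full span):
  y_2 = -w₀x²(L-x)²(x+2L)/(120LEI) = -3·(4/5)²·(4-(4/5))²·((4/5)+2·4)/(120·4·5000) = -704/9765625 m
Superposition: y = Σ y_i = -10304/9765625 m ≈ -0.001055 m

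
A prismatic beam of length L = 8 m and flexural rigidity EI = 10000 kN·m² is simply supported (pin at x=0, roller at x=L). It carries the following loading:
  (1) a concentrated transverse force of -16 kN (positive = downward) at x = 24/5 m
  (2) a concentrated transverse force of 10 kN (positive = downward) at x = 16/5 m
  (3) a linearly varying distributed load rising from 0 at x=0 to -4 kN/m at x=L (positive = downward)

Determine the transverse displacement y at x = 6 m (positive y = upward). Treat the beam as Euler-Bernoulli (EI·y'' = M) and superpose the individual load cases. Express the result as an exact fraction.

Load 1 — point force P=-16 kN at a=24/5 m (b=L-a=16/5):
  y_1 = -Pa(L-x)(2Lx-a²-x²)/(6LEI)  [x>a] = -(-16)·(24/5)·(8-6)·(2·8·6-(24/5)²-6²)/(6·8·10000) = 924/78125 m
Load 2 — point force P=10 kN at a=16/5 m (b=L-a=24/5):
  y_2 = -Pa(L-x)(2Lx-a²-x²)/(6LEI)  [x>a] = -10·(16/5)·(8-6)·(2·8·6-(16/5)²-6²)/(6·8·10000) = -311/46875 m
Load 3 — triangular load w₀=-4 kN/m (0→w₀ over full span):
  y_3 = -w₀x(7L⁴-10L²x²+3x⁴)/(360LEI) = -(-4)·6·(7·8⁴-10·8²·6²+3·6⁴)/(360·8·10000) = 119/15000 m
Superposition: y = Σ y_i = 24611/1875000 m ≈ 0.013126 m

y(6) = 24611/1875000 m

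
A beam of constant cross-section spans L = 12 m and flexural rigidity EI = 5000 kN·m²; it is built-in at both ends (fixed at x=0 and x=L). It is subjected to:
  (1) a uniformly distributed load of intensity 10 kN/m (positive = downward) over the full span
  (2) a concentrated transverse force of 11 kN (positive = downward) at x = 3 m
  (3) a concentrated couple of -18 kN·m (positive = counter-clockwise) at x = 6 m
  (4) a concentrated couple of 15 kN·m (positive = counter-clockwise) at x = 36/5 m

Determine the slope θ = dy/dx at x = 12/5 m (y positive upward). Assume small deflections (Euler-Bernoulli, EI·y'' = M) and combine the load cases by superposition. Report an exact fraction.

θ(12/5) = -39519/1250000 rad

Load 1 — uniform load w=10 kN/m over full span:
  θ_1 = -wx(L-x)(L-2x)/(12EI) = -10·(12/5)·(12-(12/5))·(12-2·(12/5))/(12·5000) = -432/15625 rad
Load 2 — point force P=11 kN at a=3 m (b=L-a=9):
  θ_2 = -Pb²x(2aL-(3a+b)x)/(2L³EI)  [x≤a] = -11·9²·(12/5)·(2·3·12-(3·3+9)·(12/5))/(2·12³·5000) = -891/250000 rad
Load 3 — applied couple M₀=-18 kN·m at a=6 m (b=L-a=6):
  θ_3 = (R_Ax²/2 - M_Ax)/EI  [x≤a] with R_A=-9/4, M_A=-9/2 = ((-9/4)·(12/5)²/2 - (-9/2)·(12/5))/5000 = 27/31250 rad
Load 4 — applied couple M₀=15 kN·m at a=36/5 m (b=L-a=24/5):
  θ_4 = (R_Ax²/2 - M_Ax)/EI  [x≤a] with R_A=9/5, M_A=24/5 = ((9/5)·(12/5)²/2 - (24/5)·(12/5))/5000 = -99/78125 rad
Superposition: θ = Σ θ_i = -39519/1250000 rad ≈ -0.031615 rad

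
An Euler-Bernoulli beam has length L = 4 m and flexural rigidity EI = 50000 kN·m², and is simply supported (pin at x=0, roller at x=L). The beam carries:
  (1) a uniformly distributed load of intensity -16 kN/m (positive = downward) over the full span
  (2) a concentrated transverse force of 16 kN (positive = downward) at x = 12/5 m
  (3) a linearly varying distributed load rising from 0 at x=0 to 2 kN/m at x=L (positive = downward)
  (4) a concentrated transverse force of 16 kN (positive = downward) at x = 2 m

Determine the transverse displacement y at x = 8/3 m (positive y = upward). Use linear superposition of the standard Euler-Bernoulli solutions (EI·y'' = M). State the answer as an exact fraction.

y(8/3) = 40684/284765625 m

Load 1 — uniform load w=-16 kN/m over full span:
  y_1 = -wx(L³-2Lx²+x³)/(24EI) = -(-16)·(8/3)·(4³-2·4·(8/3)²+(8/3)³)/(24·50000) = 704/759375 m
Load 2 — point force P=16 kN at a=12/5 m (b=L-a=8/5):
  y_2 = -Pa(L-x)(2Lx-a²-x²)/(6LEI)  [x>a] = -16·(12/5)·(4-(8/3))·(2·4·(8/3)-(12/5)²-(8/3)²)/(6·4·50000) = -3808/10546875 m
Load 3 — triangular load w₀=2 kN/m (0→w₀ over full span):
  y_3 = -w₀x(7L⁴-10L²x²+3x⁴)/(360LEI) = -2·(8/3)·(7·4⁴-10·4²·(8/3)²+3·(8/3)⁴)/(360·4·50000) = -136/2278125 m
Load 4 — point force P=16 kN at a=2 m (b=L-a=2):
  y_4 = -Pa(L-x)(2Lx-a²-x²)/(6LEI)  [x>a] = -16·2·(4-(8/3))·(2·4·(8/3)-2²-(8/3)²)/(6·4·50000) = -92/253125 m
Superposition: y = Σ y_i = 40684/284765625 m ≈ 0.000143 m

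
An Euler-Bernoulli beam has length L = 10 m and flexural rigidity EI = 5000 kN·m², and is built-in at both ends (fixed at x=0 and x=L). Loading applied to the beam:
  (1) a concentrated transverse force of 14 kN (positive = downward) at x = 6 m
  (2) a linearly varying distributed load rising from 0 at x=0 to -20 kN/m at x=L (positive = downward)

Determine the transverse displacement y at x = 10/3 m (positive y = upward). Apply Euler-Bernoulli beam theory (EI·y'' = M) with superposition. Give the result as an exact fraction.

y(10/3) = 13468/455625 m

Load 1 — point force P=14 kN at a=6 m (b=L-a=4):
  y_1 = -Pb²x²(3aL-(3a+b)x)/(6L³EI)  [x≤a] = -14·4²·(10/3)²·(3·6·10-(3·6+4)·(10/3))/(6·10³·5000) = -448/50625 m
Load 2 — triangular load w₀=-20 kN/m (0→w₀ over full span):
  y_2 = -w₀x²(L-x)²(x+2L)/(120LEI) = -(-20)·(10/3)²·(10-(10/3))²·((10/3)+2·10)/(120·10·5000) = 28/729 m
Superposition: y = Σ y_i = 13468/455625 m ≈ 0.029559 m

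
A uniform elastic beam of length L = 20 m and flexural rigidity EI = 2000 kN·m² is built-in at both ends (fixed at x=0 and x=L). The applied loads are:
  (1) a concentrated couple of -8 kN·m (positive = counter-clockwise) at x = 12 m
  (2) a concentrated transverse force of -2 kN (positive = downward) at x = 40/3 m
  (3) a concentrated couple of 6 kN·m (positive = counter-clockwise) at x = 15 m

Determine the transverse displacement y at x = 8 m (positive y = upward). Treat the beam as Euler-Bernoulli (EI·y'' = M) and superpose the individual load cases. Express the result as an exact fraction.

Load 1 — applied couple M₀=-8 kN·m at a=12 m (b=L-a=8):
  y_1 = (R_Ax³/6 - M_Ax²/2)/EI  [x≤a] with R_A=-72/125, M_A=-64/25 = ((-72/125)·8³/6 - (-64/25)·8²/2)/2000 = 256/15625 m
Load 2 — point force P=-2 kN at a=40/3 m (b=L-a=20/3):
  y_2 = -Pb²x²(3aL-(3a+b)x)/(6L³EI)  [x≤a] = -(-2)·(20/3)²·8²·(3·(40/3)·20-(3·(40/3)+(20/3))·8)/(6·20³·2000) = 256/10125 m
Load 3 — applied couple M₀=6 kN·m at a=15 m (b=L-a=5):
  y_3 = (R_Ax³/6 - M_Ax²/2)/EI  [x≤a] with R_A=27/80, M_A=15/8 = ((27/80)·8³/6 - (15/8)·8²/2)/2000 = -39/2500 m
Superposition: y = Σ y_i = 131969/5062500 m ≈ 0.026068 m

y(8) = 131969/5062500 m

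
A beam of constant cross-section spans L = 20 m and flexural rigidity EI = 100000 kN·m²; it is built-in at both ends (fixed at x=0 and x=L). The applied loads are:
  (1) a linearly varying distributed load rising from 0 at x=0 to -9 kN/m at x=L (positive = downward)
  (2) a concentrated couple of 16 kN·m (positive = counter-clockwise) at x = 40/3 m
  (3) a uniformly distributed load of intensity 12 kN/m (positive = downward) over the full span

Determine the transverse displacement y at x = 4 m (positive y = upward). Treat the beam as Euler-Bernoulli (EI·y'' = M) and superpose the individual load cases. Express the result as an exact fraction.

Load 1 — triangular load w₀=-9 kN/m (0→w₀ over full span):
  y_1 = -w₀x²(L-x)²(x+2L)/(120LEI) = -(-9)·4²·(20-4)²·(4+2·20)/(120·20·100000) = 528/78125 m
Load 2 — applied couple M₀=16 kN·m at a=40/3 m (b=L-a=20/3):
  y_2 = (R_Ax³/6 - M_Ax²/2)/EI  [x≤a] with R_A=16/15, M_A=16/3 = ((16/15)·4³/6 - (16/3)·4²/2)/100000 = -44/140625 m
Load 3 — uniform load w=12 kN/m over full span:
  y_3 = -wx²(L-x)²/(24EI) = -12·4²·(20-4)²/(24·100000) = -64/3125 m
Superposition: y = Σ y_i = -9868/703125 m ≈ -0.014034 m

y(4) = -9868/703125 m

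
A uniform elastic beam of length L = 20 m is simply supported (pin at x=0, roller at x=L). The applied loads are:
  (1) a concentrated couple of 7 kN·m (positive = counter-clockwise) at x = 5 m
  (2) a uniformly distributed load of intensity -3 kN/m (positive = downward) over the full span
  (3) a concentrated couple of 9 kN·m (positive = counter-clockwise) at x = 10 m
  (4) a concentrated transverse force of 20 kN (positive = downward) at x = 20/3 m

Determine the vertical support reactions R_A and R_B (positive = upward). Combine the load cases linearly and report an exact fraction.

R_A = -238/15 kN, R_B = -362/15 kN

Load 1 — applied couple M₀=7 kN·m at a=5 m (b=L-a=15):
  R_A = M₀/L = 7/20 kN
  R_B = -M₀/L = -7/20 kN
Load 2 — uniform load w=-3 kN/m over full span:
  R_A = wL/2 = (-3)·20/2 = -30 kN
  R_B = wL/2 = (-3)·20/2 = -30 kN
Load 3 — applied couple M₀=9 kN·m at a=10 m (b=L-a=10):
  R_A = M₀/L = 9/20 kN
  R_B = -M₀/L = -9/20 kN
Load 4 — point force P=20 kN at a=20/3 m (b=L-a=40/3):
  R_A = Pb/L = 20·(40/3)/20 = 40/3 kN
  R_B = Pa/L = 20·(20/3)/20 = 20/3 kN
Superposition: R_A = -238/15 kN, R_B = -362/15 kN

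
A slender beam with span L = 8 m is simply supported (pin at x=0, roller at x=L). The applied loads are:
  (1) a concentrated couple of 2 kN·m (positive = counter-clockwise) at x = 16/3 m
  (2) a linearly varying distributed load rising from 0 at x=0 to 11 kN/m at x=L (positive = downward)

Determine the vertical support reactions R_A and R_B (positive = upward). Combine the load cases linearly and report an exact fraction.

Load 1 — applied couple M₀=2 kN·m at a=16/3 m (b=L-a=8/3):
  R_A = M₀/L = 2/8 = 1/4 kN
  R_B = -M₀/L = -2/8 = -1/4 kN
Load 2 — triangular load w₀=11 kN/m (0→w₀ over full span):
  R_A = w₀L/6 = 11·8/6 = 44/3 kN
  R_B = w₀L/3 = 11·8/3 = 88/3 kN
Superposition: R_A = 179/12 kN, R_B = 349/12 kN

R_A = 179/12 kN, R_B = 349/12 kN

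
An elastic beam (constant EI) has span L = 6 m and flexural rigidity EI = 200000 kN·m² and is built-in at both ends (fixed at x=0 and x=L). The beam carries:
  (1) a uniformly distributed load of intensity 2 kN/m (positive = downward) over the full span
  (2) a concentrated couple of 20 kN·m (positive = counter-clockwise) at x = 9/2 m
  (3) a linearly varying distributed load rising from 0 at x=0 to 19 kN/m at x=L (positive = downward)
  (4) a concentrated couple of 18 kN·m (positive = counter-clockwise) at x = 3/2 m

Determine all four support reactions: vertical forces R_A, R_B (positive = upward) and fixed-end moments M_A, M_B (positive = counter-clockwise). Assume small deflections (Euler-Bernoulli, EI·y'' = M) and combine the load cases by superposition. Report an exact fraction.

Load 1 — uniform load w=2 kN/m over full span:
  R_A = wL/2 = 2·6/2 = 6 kN
  M_A = wL²/12 = 2·6²/12 = 6 kN·m
  R_B = wL/2 = 2·6/2 = 6 kN
  M_B = -wL²/12 = -2·6²/12 = -6 kN·m
Load 2 — applied couple M₀=20 kN·m at a=9/2 m (b=L-a=3/2):
  R_A = 6M₀ab/L³ = 6·20·(9/2)·(3/2)/6³ = 15/4 kN
  M_A = M₀b(2a-b)/L² = 20·(3/2)·(2·(9/2)-(3/2))/6² = 25/4 kN·m
  R_B = -6M₀ab/L³ = -6·20·(9/2)·(3/2)/6³ = -15/4 kN
  M_B = M₀a(2b-a)/L² = 20·(9/2)·(2·(3/2)-(9/2))/6² = -15/4 kN·m
Load 3 — triangular load w₀=19 kN/m (0→w₀ over full span):
  R_A = 3w₀L/20 = 3·19·6/20 = 171/10 kN
  M_A = w₀L²/30 = 19·6²/30 = 114/5 kN·m
  R_B = 7w₀L/20 = 7·19·6/20 = 399/10 kN
  M_B = -w₀L²/20 = -19·6²/20 = -171/5 kN·m
Load 4 — applied couple M₀=18 kN·m at a=3/2 m (b=L-a=9/2):
  R_A = 6M₀ab/L³ = 6·18·(3/2)·(9/2)/6³ = 27/8 kN
  M_A = M₀b(2a-b)/L² = 18·(9/2)·(2·(3/2)-(9/2))/6² = -27/8 kN·m
  R_B = -6M₀ab/L³ = -6·18·(3/2)·(9/2)/6³ = -27/8 kN
  M_B = M₀a(2b-a)/L² = 18·(3/2)·(2·(9/2)-(3/2))/6² = 45/8 kN·m
Superposition: R_A = 1209/40 kN, M_A = 1267/40 kN·m, R_B = 1551/40 kN, M_B = -1533/40 kN·m

R_A = 1209/40 kN, M_A = 1267/40 kN·m, R_B = 1551/40 kN, M_B = -1533/40 kN·m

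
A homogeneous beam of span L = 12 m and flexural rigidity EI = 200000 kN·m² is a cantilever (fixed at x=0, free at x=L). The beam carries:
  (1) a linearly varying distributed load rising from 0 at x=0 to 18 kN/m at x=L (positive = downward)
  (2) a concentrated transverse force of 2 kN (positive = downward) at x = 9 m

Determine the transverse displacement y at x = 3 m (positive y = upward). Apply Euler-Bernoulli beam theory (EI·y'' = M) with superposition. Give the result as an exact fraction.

y(3) = -278163/16000000 m

Load 1 — triangular load w₀=18 kN/m (0→w₀ over full span):
  y_1 = (w₀Lx³/12-w₀L²x²/6-w₀x⁵/(120L))/EI = (18·12·3³/12-18·12²·3²/6-18·3⁵/(120·12))/200000 = -272403/16000000 m
Load 2 — point force P=2 kN at a=9 m (b=L-a=3):
  y_2 = -Px²(3a-x)/(6EI)  [x≤a] = -2·3²·(3·9-3)/(6·200000) = -9/25000 m
Superposition: y = Σ y_i = -278163/16000000 m ≈ -0.017385 m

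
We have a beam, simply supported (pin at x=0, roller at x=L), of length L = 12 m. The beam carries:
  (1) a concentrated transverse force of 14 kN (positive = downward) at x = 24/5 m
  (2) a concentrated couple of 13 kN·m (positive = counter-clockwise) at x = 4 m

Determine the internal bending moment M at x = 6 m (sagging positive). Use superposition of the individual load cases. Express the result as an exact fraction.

Load 1 — point force P=14 kN at a=24/5 m (b=L-a=36/5):
  M_1 = Pa(L-x)/L  [x>a] = 14·(24/5)·(12-6)/12 = 168/5 kN·m
Load 2 — applied couple M₀=13 kN·m at a=4 m (b=L-a=8):
  M_2 = M₀x/L - M₀  [x>a] = 13·6/12 - 13 = -13/2 kN·m
Superposition: M = Σ M_i = 271/10 kN·m ≈ 27.100000 kN·m

M(6) = 271/10 kN·m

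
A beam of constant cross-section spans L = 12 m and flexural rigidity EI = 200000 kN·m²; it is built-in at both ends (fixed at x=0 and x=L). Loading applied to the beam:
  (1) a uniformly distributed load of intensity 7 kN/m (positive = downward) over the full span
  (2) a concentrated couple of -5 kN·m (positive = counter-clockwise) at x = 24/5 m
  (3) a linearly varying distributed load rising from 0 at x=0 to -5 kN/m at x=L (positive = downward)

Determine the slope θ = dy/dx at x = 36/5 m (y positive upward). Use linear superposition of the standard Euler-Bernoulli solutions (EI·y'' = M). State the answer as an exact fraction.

θ(36/5) = 69/390625 rad

Load 1 — uniform load w=7 kN/m over full span:
  θ_1 = -wx(L-x)(L-2x)/(12EI) = -7·(36/5)·(12-(36/5))·(12-2·(36/5))/(12·200000) = 189/781250 rad
Load 2 — applied couple M₀=-5 kN·m at a=24/5 m (b=L-a=36/5):
  θ_2 = (R_Ax²/2 - M_Ax - M₀(x-a))/EI  [x>a] with R_A=-3/5, M_A=-3/5 = ((-3/5)·(36/5)²/2 - (-3/5)·(36/5) - (-5)·((36/5)-(24/5)))/200000 = 3/781250 rad
Load 3 — triangular load w₀=-5 kN/m (0→w₀ over full span):
  θ_3 = -w₀(2x(L-x)(L-2x)(x+2L)+x²(L-x)²)/(120LEI) = -(-5)·(2·(36/5)·(12-(36/5))·(12-2·(36/5))·((36/5)+2·12)+(36/5)²·(12-(36/5))²)/(120·12·200000) = -27/390625 rad
Superposition: θ = Σ θ_i = 69/390625 rad ≈ 0.000177 rad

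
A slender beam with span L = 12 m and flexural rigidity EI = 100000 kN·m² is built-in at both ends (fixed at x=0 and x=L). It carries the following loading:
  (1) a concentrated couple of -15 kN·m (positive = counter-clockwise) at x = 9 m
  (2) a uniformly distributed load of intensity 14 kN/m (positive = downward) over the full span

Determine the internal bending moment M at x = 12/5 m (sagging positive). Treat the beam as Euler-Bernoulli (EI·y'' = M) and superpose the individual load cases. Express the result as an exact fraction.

Load 1 — applied couple M₀=-15 kN·m at a=9 m (b=L-a=3):
  M_1 = R_Ax - M_A  [x≤a] with R_A=-45/32, M_A=-75/16 = (-45/32)·(12/5) - (-75/16) = 21/16 kN·m
Load 2 — uniform load w=14 kN/m over full span:
  M_2 = wLx/2 - wL²/12 - wx²/2 = 14·12·(12/5)/2 - 14·12²/12 - 14·(12/5)²/2 = -168/25 kN·m
Superposition: M = Σ M_i = -2163/400 kN·m ≈ -5.407500 kN·m

M(12/5) = -2163/400 kN·m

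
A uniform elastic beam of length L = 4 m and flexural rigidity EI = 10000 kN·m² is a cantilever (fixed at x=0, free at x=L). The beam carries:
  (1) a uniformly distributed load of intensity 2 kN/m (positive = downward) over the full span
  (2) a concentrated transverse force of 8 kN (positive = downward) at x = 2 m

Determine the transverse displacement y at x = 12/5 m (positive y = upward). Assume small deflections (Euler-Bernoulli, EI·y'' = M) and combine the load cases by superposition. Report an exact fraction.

y(12/5) = -6814/1171875 m

Load 1 — uniform load w=2 kN/m over full span:
  y_1 = -wx²(x²-4Lx+6L²)/(24EI) = -2·(12/5)²·((12/5)²-4·4·(12/5)+6·4²)/(24·10000) = -1188/390625 m
Load 2 — point force P=8 kN at a=2 m (b=L-a=2):
  y_2 = -Pa²(3x-a)/(6EI)  [x>a] = -8·2²·(3·(12/5)-2)/(6·10000) = -26/9375 m
Superposition: y = Σ y_i = -6814/1171875 m ≈ -0.005815 m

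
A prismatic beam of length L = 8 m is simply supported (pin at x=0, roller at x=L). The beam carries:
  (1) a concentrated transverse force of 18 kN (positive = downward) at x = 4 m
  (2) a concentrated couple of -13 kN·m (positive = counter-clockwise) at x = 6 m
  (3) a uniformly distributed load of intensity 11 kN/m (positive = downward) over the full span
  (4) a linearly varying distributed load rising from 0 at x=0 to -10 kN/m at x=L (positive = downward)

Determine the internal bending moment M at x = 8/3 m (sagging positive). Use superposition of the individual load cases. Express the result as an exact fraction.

Load 1 — point force P=18 kN at a=4 m (b=L-a=4):
  M_1 = Pbx/L  [x≤a] = 18·4·(8/3)/8 = 24 kN·m
Load 2 — applied couple M₀=-13 kN·m at a=6 m (b=L-a=2):
  M_2 = M₀x/L  [x≤a] = (-13)·(8/3)/8 = -13/3 kN·m
Load 3 — uniform load w=11 kN/m over full span:
  M_3 = wx(L-x)/2 = 11·(8/3)·(8-(8/3))/2 = 704/9 kN·m
Load 4 — triangular load w₀=-10 kN/m (0→w₀ over full span):
  M_4 = w₀Lx/6 - w₀x³/(6L) = (-10)·8·(8/3)/6 - (-10)·(8/3)³/(6·8) = -2560/81 kN·m
Superposition: M = Σ M_i = 5369/81 kN·m ≈ 66.283951 kN·m

M(8/3) = 5369/81 kN·m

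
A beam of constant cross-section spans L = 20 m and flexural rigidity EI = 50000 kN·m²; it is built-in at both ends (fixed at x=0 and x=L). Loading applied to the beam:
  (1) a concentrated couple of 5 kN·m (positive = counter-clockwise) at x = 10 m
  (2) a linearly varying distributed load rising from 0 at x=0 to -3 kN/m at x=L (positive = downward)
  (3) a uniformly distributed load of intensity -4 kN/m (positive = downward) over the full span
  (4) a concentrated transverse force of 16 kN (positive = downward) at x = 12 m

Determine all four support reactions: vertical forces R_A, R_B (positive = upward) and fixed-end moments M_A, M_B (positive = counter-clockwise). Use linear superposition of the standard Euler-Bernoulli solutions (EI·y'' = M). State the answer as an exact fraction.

Load 1 — applied couple M₀=5 kN·m at a=10 m (b=L-a=10):
  R_A = 6M₀ab/L³ = 6·5·10·10/20³ = 3/8 kN
  M_A = M₀b(2a-b)/L² = 5·10·(2·10-10)/20² = 5/4 kN·m
  R_B = -6M₀ab/L³ = -6·5·10·10/20³ = -3/8 kN
  M_B = M₀a(2b-a)/L² = 5·10·(2·10-10)/20² = 5/4 kN·m
Load 2 — triangular load w₀=-3 kN/m (0→w₀ over full span):
  R_A = 3w₀L/20 = 3·(-3)·20/20 = -9 kN
  M_A = w₀L²/30 = (-3)·20²/30 = -40 kN·m
  R_B = 7w₀L/20 = 7·(-3)·20/20 = -21 kN
  M_B = -w₀L²/20 = -(-3)·20²/20 = 60 kN·m
Load 3 — uniform load w=-4 kN/m over full span:
  R_A = wL/2 = (-4)·20/2 = -40 kN
  M_A = wL²/12 = (-4)·20²/12 = -400/3 kN·m
  R_B = wL/2 = (-4)·20/2 = -40 kN
  M_B = -wL²/12 = -(-4)·20²/12 = 400/3 kN·m
Load 4 — point force P=16 kN at a=12 m (b=L-a=8):
  R_A = Pb²(3a+b)/L³ = 16·8²·(3·12+8)/20³ = 704/125 kN
  M_A = Pab²/L² = 16·12·8²/20² = 768/25 kN·m
  R_B = Pa²(a+3b)/L³ = 16·12²·(12+3·8)/20³ = 1296/125 kN
  M_B = -Pa²b/L² = -16·12²·8/20² = -1152/25 kN·m
Superposition: R_A = -42993/1000 kN, M_A = -42409/300 kN·m, R_B = -51007/1000 kN, M_B = 44551/300 kN·m

R_A = -42993/1000 kN, M_A = -42409/300 kN·m, R_B = -51007/1000 kN, M_B = 44551/300 kN·m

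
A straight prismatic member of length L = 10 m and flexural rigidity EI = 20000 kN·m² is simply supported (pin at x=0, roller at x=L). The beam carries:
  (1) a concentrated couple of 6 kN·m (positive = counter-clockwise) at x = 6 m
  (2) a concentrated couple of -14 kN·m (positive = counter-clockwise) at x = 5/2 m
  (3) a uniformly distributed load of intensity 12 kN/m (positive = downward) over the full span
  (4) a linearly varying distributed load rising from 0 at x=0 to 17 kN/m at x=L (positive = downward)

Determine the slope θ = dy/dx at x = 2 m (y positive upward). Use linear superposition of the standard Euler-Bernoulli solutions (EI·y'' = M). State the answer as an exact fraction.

θ(2) = -249791/7200000 rad

Load 1 — applied couple M₀=6 kN·m at a=6 m (b=L-a=4):
  θ_1 = (M₀x²/(2L)+C₁)/EI  [x≤a] with C₁=M₀(3b²-L²)/(6L)=-26/5 = (6·2²/(2·10)+(-26/5))/20000 = -1/5000 rad
Load 2 — applied couple M₀=-14 kN·m at a=5/2 m (b=L-a=15/2):
  θ_2 = (M₀x²/(2L)+C₁)/EI  [x≤a] with C₁=M₀(3b²-L²)/(6L)=-385/24 = ((-14)·2²/(2·10)+(-385/24))/20000 = -2261/2400000 rad
Load 3 — uniform load w=12 kN/m over full span:
  θ_3 = -w(L³-6Lx²+4x³)/(24EI) = -12·(10³-6·10·2²+4·2³)/(24·20000) = -99/5000 rad
Load 4 — triangular load w₀=17 kN/m (0→w₀ over full span):
  θ_4 = -w₀(7L⁴-30L²x²+15x⁴)/(360LEI) = -17·(7·10⁴-30·10²·2²+15·2⁴)/(360·10·20000) = -1547/112500 rad
Superposition: θ = Σ θ_i = -249791/7200000 rad ≈ -0.034693 rad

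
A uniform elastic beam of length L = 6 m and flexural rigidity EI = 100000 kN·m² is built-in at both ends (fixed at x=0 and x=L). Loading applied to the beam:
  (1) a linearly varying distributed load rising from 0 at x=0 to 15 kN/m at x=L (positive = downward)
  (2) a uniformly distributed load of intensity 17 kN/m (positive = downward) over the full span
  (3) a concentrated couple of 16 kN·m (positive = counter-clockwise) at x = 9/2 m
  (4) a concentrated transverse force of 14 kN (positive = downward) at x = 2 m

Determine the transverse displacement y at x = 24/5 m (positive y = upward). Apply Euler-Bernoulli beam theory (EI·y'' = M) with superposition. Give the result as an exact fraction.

y(24/5) = -194867/468750000 m

Load 1 — triangular load w₀=15 kN/m (0→w₀ over full span):
  y_1 = -w₀x²(L-x)²(x+2L)/(120LEI) = -15·(24/5)²·(6-(24/5))²·((24/5)+2·6)/(120·6·100000) = -1134/9765625 m
Load 2 — uniform load w=17 kN/m over full span:
  y_2 = -wx²(L-x)²/(24EI) = -17·(24/5)²·(6-(24/5))²/(24·100000) = -459/1953125 m
Load 3 — applied couple M₀=16 kN·m at a=9/2 m (b=L-a=3/2):
  y_3 = (R_Ax³/6 - M_Ax²/2 - M₀(x-a)²/2)/EI  [x>a] with R_A=3, M_A=5 = (3·(24/5)³/6 - 5·(24/5)²/2 - 16·((24/5)-(9/2))²/2)/100000 = -189/6250000 m
Load 4 — point force P=14 kN at a=2 m (b=L-a=4):
  y_4 = -Pa²(L-x)²(3bL-(3b+a)(L-x))/(6L³EI)  [x>a] = -14·2²·(6-(24/5))²·(3·4·6-(3·4+2)·(6-(24/5)))/(6·6³·100000) = -161/4687500 m
Superposition: y = Σ y_i = -194867/468750000 m ≈ -0.000416 m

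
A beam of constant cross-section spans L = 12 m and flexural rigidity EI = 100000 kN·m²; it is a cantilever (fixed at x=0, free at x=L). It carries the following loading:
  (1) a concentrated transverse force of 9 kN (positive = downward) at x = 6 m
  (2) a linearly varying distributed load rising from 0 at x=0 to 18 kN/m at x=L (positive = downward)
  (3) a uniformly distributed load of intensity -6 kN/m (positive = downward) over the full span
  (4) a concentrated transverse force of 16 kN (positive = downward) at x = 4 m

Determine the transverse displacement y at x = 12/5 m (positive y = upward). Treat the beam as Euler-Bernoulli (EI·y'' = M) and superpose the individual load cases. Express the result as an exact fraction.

Load 1 — point force P=9 kN at a=6 m (b=L-a=6):
  y_1 = -Px²(3a-x)/(6EI)  [x≤a] = -9·(12/5)²·(3·6-(12/5))/(6·100000) = -1053/781250 m
Load 2 — triangular load w₀=18 kN/m (0→w₀ over full span):
  y_2 = (w₀Lx³/12-w₀L²x²/6-w₀x⁵/(120L))/EI = (18·12·(12/5)³/12-18·12²·(12/5)²/6-18·(12/5)⁵/(120·12))/100000 = -1093986/48828125 m
Load 3 — uniform load w=-6 kN/m over full span:
  y_3 = -wx²(x²-4Lx+6L²)/(24EI) = -(-6)·(12/5)²·((12/5)²-4·12·(12/5)+6·12²)/(24·100000) = 21222/1953125 m
Load 4 — point force P=16 kN at a=4 m (b=L-a=8):
  y_4 = -Px²(3a-x)/(6EI)  [x≤a] = -16·(12/5)²·(3·4-(12/5))/(6·100000) = -576/390625 m
Superposition: y = Σ y_i = -1402497/97656250 m ≈ -0.014362 m

y(12/5) = -1402497/97656250 m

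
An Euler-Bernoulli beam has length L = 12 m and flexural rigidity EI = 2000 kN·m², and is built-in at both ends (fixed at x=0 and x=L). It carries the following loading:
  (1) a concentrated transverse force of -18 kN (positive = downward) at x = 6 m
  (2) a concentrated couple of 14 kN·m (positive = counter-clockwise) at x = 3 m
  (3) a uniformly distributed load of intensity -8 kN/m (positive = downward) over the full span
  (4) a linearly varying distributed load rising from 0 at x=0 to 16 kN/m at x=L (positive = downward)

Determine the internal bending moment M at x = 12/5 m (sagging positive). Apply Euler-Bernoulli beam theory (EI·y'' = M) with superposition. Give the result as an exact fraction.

M(12/5) = 4263/1000 kN·m

Load 1 — point force P=-18 kN at a=6 m (b=L-a=6):
  M_1 = Pb²(3a+b)x/L³ - Pab²/L²  [x≤a] = (-18)·6²·(3·6+6)·(12/5)/12³ - (-18)·6·6²/12² = 27/5 kN·m
Load 2 — applied couple M₀=14 kN·m at a=3 m (b=L-a=9):
  M_2 = R_Ax - M_A  [x≤a] with R_A=21/16, M_A=-21/8 = (21/16)·(12/5) - (-21/8) = 231/40 kN·m
Load 3 — uniform load w=-8 kN/m over full span:
  M_3 = wLx/2 - wL²/12 - wx²/2 = (-8)·12·(12/5)/2 - (-8)·12²/12 - (-8)·(12/5)²/2 = 96/25 kN·m
Load 4 — triangular load w₀=16 kN/m (0→w₀ over full span):
  M_4 = 3w₀Lx/20 - w₀L²/30 - w₀x³/(6L) = 3·16·12·(12/5)/20 - 16·12²/30 - 16·(12/5)³/(6·12) = -1344/125 kN·m
Superposition: M = Σ M_i = 4263/1000 kN·m ≈ 4.263000 kN·m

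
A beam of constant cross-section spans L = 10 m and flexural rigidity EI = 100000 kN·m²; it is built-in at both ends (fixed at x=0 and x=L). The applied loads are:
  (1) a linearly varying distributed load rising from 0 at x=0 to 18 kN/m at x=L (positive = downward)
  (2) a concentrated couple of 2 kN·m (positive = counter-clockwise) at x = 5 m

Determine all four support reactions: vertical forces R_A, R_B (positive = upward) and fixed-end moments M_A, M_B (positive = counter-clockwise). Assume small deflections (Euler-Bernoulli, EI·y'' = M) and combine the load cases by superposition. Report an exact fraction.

R_A = 273/10 kN, M_A = 121/2 kN·m, R_B = 627/10 kN, M_B = -179/2 kN·m

Load 1 — triangular load w₀=18 kN/m (0→w₀ over full span):
  R_A = 3w₀L/20 = 3·18·10/20 = 27 kN
  M_A = w₀L²/30 = 18·10²/30 = 60 kN·m
  R_B = 7w₀L/20 = 7·18·10/20 = 63 kN
  M_B = -w₀L²/20 = -18·10²/20 = -90 kN·m
Load 2 — applied couple M₀=2 kN·m at a=5 m (b=L-a=5):
  R_A = 6M₀ab/L³ = 6·2·5·5/10³ = 3/10 kN
  M_A = M₀b(2a-b)/L² = 2·5·(2·5-5)/10² = 1/2 kN·m
  R_B = -6M₀ab/L³ = -6·2·5·5/10³ = -3/10 kN
  M_B = M₀a(2b-a)/L² = 2·5·(2·5-5)/10² = 1/2 kN·m
Superposition: R_A = 273/10 kN, M_A = 121/2 kN·m, R_B = 627/10 kN, M_B = -179/2 kN·m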